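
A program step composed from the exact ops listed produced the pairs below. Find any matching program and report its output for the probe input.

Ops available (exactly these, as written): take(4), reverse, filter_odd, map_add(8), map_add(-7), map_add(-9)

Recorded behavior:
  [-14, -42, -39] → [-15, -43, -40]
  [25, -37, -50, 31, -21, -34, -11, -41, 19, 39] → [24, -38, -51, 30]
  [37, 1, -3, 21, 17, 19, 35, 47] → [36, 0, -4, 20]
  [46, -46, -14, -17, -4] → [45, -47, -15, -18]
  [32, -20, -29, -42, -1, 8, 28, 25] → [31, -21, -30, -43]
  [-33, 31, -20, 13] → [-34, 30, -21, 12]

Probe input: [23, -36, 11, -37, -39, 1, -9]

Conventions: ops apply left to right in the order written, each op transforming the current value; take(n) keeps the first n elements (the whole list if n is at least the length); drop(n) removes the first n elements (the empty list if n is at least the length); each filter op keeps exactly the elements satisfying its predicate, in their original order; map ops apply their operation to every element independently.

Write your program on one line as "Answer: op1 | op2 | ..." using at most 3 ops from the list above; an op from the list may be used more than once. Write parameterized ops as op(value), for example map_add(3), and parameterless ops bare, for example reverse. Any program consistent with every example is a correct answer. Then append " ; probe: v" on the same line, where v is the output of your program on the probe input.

map_add(8) | take(4) | map_add(-9) ; probe: [22, -37, 10, -38]

Check, running the answer program on each example:
  [-14, -42, -39] -> [-6, -34, -31] -> [-6, -34, -31] -> [-15, -43, -40]
  [25, -37, -50, 31, -21, -34, -11, -41, 19, 39] -> [33, -29, -42, 39, -13, -26, -3, -33, 27, 47] -> [33, -29, -42, 39] -> [24, -38, -51, 30]
  [37, 1, -3, 21, 17, 19, 35, 47] -> [45, 9, 5, 29, 25, 27, 43, 55] -> [45, 9, 5, 29] -> [36, 0, -4, 20]
  [46, -46, -14, -17, -4] -> [54, -38, -6, -9, 4] -> [54, -38, -6, -9] -> [45, -47, -15, -18]
  [32, -20, -29, -42, -1, 8, 28, 25] -> [40, -12, -21, -34, 7, 16, 36, 33] -> [40, -12, -21, -34] -> [31, -21, -30, -43]
  [-33, 31, -20, 13] -> [-25, 39, -12, 21] -> [-25, 39, -12, 21] -> [-34, 30, -21, 12]
  probe: [23, -36, 11, -37, -39, 1, -9] -> [31, -28, 19, -29, -31, 9, -1] -> [31, -28, 19, -29] -> [22, -37, 10, -38]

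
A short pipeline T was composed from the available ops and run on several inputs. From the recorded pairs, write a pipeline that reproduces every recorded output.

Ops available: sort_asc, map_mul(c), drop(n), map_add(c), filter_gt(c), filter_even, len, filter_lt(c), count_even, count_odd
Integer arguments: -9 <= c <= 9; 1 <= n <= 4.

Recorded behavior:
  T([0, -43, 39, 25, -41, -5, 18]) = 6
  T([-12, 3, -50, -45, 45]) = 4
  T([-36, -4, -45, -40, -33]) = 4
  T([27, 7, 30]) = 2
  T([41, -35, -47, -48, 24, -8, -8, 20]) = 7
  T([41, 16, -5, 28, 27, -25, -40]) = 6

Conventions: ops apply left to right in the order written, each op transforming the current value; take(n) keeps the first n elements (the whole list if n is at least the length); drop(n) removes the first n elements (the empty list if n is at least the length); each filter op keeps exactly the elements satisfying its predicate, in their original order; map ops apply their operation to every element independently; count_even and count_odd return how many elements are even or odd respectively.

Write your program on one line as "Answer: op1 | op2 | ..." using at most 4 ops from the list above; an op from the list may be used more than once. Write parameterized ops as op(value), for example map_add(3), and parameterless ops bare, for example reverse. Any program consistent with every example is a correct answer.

map_add(-8) | drop(1) | len

Check, running the answer program on each example:
  [0, -43, 39, 25, -41, -5, 18] -> [-8, -51, 31, 17, -49, -13, 10] -> [-51, 31, 17, -49, -13, 10] -> 6
  [-12, 3, -50, -45, 45] -> [-20, -5, -58, -53, 37] -> [-5, -58, -53, 37] -> 4
  [-36, -4, -45, -40, -33] -> [-44, -12, -53, -48, -41] -> [-12, -53, -48, -41] -> 4
  [27, 7, 30] -> [19, -1, 22] -> [-1, 22] -> 2
  [41, -35, -47, -48, 24, -8, -8, 20] -> [33, -43, -55, -56, 16, -16, -16, 12] -> [-43, -55, -56, 16, -16, -16, 12] -> 7
  [41, 16, -5, 28, 27, -25, -40] -> [33, 8, -13, 20, 19, -33, -48] -> [8, -13, 20, 19, -33, -48] -> 6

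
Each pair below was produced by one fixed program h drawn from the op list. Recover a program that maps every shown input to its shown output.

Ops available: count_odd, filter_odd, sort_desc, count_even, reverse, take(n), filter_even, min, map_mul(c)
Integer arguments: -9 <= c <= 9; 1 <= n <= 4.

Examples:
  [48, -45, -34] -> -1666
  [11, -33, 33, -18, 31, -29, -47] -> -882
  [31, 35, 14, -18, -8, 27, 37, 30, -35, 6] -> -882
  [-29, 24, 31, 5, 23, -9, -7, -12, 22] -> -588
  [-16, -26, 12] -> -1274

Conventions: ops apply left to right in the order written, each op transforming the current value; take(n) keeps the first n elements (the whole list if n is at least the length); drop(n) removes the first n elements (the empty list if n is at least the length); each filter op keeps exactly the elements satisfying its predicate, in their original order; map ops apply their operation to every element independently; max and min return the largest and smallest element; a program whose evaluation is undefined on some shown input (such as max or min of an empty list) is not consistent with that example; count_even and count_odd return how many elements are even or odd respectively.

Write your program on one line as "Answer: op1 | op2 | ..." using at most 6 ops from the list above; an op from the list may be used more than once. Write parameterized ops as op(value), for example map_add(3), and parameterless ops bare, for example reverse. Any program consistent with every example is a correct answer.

map_mul(-7) | sort_desc | map_mul(-7) | filter_even | reverse | min

Check, running the answer program on each example:
  [48, -45, -34] -> [-336, 315, 238] -> [315, 238, -336] -> [-2205, -1666, 2352] -> [-1666, 2352] -> [2352, -1666] -> -1666
  [11, -33, 33, -18, 31, -29, -47] -> [-77, 231, -231, 126, -217, 203, 329] -> [329, 231, 203, 126, -77, -217, -231] -> [-2303, -1617, -1421, -882, 539, 1519, 1617] -> [-882] -> [-882] -> -882
  [31, 35, 14, -18, -8, 27, 37, 30, -35, 6] -> [-217, -245, -98, 126, 56, -189, -259, -210, 245, -42] -> [245, 126, 56, -42, -98, -189, -210, -217, -245, -259] -> [-1715, -882, -392, 294, 686, 1323, 1470, 1519, 1715, 1813] -> [-882, -392, 294, 686, 1470] -> [1470, 686, 294, -392, -882] -> -882
  [-29, 24, 31, 5, 23, -9, -7, -12, 22] -> [203, -168, -217, -35, -161, 63, 49, 84, -154] -> [203, 84, 63, 49, -35, -154, -161, -168, -217] -> [-1421, -588, -441, -343, 245, 1078, 1127, 1176, 1519] -> [-588, 1078, 1176] -> [1176, 1078, -588] -> -588
  [-16, -26, 12] -> [112, 182, -84] -> [182, 112, -84] -> [-1274, -784, 588] -> [-1274, -784, 588] -> [588, -784, -1274] -> -1274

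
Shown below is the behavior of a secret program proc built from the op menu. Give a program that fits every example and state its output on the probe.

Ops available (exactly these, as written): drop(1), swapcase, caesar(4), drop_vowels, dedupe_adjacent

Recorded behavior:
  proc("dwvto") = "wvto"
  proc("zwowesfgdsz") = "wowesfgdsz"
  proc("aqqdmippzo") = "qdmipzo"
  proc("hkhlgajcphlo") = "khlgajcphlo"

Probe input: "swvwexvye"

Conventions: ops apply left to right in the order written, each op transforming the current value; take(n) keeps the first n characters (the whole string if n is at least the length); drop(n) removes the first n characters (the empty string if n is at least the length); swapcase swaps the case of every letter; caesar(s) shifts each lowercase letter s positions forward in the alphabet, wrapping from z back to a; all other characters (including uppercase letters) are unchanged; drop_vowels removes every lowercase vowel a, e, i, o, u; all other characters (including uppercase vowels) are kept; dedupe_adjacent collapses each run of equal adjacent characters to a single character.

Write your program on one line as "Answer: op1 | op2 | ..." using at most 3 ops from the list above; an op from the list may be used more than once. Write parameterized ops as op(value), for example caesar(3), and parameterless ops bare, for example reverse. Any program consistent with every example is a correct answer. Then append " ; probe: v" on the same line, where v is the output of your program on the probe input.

dedupe_adjacent | drop(1) ; probe: "wvwexvye"

Check, running the answer program on each example:
  "dwvto" -> "dwvto" -> "wvto"
  "zwowesfgdsz" -> "zwowesfgdsz" -> "wowesfgdsz"
  "aqqdmippzo" -> "aqdmipzo" -> "qdmipzo"
  "hkhlgajcphlo" -> "hkhlgajcphlo" -> "khlgajcphlo"
  probe: "swvwexvye" -> "swvwexvye" -> "wvwexvye"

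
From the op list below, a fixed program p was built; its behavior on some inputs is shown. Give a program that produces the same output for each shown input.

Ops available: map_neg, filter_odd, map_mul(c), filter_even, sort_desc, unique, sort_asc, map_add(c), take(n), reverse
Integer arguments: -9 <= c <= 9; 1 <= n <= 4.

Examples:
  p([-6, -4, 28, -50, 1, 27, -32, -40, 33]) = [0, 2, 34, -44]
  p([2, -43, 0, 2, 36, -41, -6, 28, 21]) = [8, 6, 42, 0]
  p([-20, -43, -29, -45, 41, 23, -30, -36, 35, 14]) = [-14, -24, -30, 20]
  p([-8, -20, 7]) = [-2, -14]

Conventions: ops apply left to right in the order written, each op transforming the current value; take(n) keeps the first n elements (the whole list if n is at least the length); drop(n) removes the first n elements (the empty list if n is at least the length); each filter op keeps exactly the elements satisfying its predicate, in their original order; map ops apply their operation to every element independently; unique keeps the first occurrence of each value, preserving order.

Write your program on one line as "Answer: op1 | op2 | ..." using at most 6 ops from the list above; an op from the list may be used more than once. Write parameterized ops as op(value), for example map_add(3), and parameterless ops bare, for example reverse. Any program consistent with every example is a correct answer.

map_add(7) | map_add(-1) | filter_even | unique | take(4)

Check, running the answer program on each example:
  [-6, -4, 28, -50, 1, 27, -32, -40, 33] -> [1, 3, 35, -43, 8, 34, -25, -33, 40] -> [0, 2, 34, -44, 7, 33, -26, -34, 39] -> [0, 2, 34, -44, -26, -34] -> [0, 2, 34, -44, -26, -34] -> [0, 2, 34, -44]
  [2, -43, 0, 2, 36, -41, -6, 28, 21] -> [9, -36, 7, 9, 43, -34, 1, 35, 28] -> [8, -37, 6, 8, 42, -35, 0, 34, 27] -> [8, 6, 8, 42, 0, 34] -> [8, 6, 42, 0, 34] -> [8, 6, 42, 0]
  [-20, -43, -29, -45, 41, 23, -30, -36, 35, 14] -> [-13, -36, -22, -38, 48, 30, -23, -29, 42, 21] -> [-14, -37, -23, -39, 47, 29, -24, -30, 41, 20] -> [-14, -24, -30, 20] -> [-14, -24, -30, 20] -> [-14, -24, -30, 20]
  [-8, -20, 7] -> [-1, -13, 14] -> [-2, -14, 13] -> [-2, -14] -> [-2, -14] -> [-2, -14]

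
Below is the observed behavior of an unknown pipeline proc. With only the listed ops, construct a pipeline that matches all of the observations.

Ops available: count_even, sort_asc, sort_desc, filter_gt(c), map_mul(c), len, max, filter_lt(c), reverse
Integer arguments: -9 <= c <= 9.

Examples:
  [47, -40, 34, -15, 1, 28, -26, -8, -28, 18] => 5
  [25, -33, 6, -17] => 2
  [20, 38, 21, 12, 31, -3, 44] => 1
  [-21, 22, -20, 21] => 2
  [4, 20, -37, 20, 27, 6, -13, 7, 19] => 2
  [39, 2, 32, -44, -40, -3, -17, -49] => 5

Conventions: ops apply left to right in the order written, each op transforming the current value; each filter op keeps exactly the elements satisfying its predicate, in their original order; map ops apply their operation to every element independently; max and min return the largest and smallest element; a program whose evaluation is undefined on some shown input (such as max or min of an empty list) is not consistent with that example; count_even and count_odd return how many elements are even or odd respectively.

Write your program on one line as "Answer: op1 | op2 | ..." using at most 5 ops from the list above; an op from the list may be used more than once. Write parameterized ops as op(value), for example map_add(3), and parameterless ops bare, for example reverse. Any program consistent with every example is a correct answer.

reverse | filter_lt(-2) | sort_desc | len

Check, running the answer program on each example:
  [47, -40, 34, -15, 1, 28, -26, -8, -28, 18] -> [18, -28, -8, -26, 28, 1, -15, 34, -40, 47] -> [-28, -8, -26, -15, -40] -> [-8, -15, -26, -28, -40] -> 5
  [25, -33, 6, -17] -> [-17, 6, -33, 25] -> [-17, -33] -> [-17, -33] -> 2
  [20, 38, 21, 12, 31, -3, 44] -> [44, -3, 31, 12, 21, 38, 20] -> [-3] -> [-3] -> 1
  [-21, 22, -20, 21] -> [21, -20, 22, -21] -> [-20, -21] -> [-20, -21] -> 2
  [4, 20, -37, 20, 27, 6, -13, 7, 19] -> [19, 7, -13, 6, 27, 20, -37, 20, 4] -> [-13, -37] -> [-13, -37] -> 2
  [39, 2, 32, -44, -40, -3, -17, -49] -> [-49, -17, -3, -40, -44, 32, 2, 39] -> [-49, -17, -3, -40, -44] -> [-3, -17, -40, -44, -49] -> 5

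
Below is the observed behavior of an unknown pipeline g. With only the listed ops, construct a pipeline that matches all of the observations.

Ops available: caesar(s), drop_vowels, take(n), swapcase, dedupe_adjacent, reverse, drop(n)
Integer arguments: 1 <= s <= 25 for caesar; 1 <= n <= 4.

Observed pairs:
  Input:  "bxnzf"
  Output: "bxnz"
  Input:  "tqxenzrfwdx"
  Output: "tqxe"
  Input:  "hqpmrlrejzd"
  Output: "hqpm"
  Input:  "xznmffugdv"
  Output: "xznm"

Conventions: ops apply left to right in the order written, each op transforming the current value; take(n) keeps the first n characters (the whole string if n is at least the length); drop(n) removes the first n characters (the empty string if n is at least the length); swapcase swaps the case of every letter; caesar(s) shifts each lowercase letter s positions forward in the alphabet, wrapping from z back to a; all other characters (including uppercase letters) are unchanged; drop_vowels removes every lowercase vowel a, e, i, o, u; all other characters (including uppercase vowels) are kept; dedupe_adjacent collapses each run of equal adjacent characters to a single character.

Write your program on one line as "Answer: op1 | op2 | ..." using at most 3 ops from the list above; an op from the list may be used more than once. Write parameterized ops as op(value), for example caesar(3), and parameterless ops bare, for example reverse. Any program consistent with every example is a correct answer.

swapcase | take(4) | swapcase

Check, running the answer program on each example:
  "bxnzf" -> "BXNZF" -> "BXNZ" -> "bxnz"
  "tqxenzrfwdx" -> "TQXENZRFWDX" -> "TQXE" -> "tqxe"
  "hqpmrlrejzd" -> "HQPMRLREJZD" -> "HQPM" -> "hqpm"
  "xznmffugdv" -> "XZNMFFUGDV" -> "XZNM" -> "xznm"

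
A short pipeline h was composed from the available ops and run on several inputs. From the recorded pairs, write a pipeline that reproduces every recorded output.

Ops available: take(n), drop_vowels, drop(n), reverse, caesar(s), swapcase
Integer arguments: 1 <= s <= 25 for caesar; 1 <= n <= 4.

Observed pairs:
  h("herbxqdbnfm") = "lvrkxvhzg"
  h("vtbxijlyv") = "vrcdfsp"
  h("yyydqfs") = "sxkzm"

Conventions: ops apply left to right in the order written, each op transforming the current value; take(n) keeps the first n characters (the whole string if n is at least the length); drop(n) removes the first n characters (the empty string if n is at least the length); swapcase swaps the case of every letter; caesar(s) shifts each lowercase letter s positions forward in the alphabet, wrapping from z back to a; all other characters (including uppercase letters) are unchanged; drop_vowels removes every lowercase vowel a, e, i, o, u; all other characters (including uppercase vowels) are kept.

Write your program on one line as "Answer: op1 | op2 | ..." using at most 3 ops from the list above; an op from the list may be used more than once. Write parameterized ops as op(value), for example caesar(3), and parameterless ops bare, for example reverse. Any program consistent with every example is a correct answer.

caesar(20) | drop(2)

Check, running the answer program on each example:
  "herbxqdbnfm" -> "bylvrkxvhzg" -> "lvrkxvhzg"
  "vtbxijlyv" -> "pnvrcdfsp" -> "vrcdfsp"
  "yyydqfs" -> "sssxkzm" -> "sxkzm"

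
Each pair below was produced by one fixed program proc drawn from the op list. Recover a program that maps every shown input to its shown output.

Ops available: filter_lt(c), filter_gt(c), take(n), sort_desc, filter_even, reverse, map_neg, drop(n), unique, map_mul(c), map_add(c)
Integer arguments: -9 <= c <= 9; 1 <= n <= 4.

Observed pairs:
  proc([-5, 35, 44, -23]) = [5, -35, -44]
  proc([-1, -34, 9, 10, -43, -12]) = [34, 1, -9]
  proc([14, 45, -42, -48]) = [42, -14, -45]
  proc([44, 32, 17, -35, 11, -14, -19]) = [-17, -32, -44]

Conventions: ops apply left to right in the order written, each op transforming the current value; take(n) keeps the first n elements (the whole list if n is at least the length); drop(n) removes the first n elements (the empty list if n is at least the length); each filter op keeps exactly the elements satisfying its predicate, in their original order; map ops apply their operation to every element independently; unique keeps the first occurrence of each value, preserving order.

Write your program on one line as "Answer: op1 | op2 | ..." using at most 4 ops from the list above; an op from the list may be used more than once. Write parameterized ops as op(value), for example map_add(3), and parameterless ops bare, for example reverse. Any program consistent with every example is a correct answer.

map_neg | take(4) | take(3) | sort_desc

Check, running the answer program on each example:
  [-5, 35, 44, -23] -> [5, -35, -44, 23] -> [5, -35, -44, 23] -> [5, -35, -44] -> [5, -35, -44]
  [-1, -34, 9, 10, -43, -12] -> [1, 34, -9, -10, 43, 12] -> [1, 34, -9, -10] -> [1, 34, -9] -> [34, 1, -9]
  [14, 45, -42, -48] -> [-14, -45, 42, 48] -> [-14, -45, 42, 48] -> [-14, -45, 42] -> [42, -14, -45]
  [44, 32, 17, -35, 11, -14, -19] -> [-44, -32, -17, 35, -11, 14, 19] -> [-44, -32, -17, 35] -> [-44, -32, -17] -> [-17, -32, -44]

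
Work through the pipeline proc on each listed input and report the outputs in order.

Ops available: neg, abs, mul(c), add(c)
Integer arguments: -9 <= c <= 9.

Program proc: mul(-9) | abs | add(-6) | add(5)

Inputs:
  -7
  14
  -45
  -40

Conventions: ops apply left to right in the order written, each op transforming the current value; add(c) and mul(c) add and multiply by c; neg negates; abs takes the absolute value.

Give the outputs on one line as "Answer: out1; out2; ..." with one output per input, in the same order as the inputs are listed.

Execution, op by op:
  -7 -> 63 -> 63 -> 57 -> 62
  14 -> -126 -> 126 -> 120 -> 125
  -45 -> 405 -> 405 -> 399 -> 404
  -40 -> 360 -> 360 -> 354 -> 359

62; 125; 404; 359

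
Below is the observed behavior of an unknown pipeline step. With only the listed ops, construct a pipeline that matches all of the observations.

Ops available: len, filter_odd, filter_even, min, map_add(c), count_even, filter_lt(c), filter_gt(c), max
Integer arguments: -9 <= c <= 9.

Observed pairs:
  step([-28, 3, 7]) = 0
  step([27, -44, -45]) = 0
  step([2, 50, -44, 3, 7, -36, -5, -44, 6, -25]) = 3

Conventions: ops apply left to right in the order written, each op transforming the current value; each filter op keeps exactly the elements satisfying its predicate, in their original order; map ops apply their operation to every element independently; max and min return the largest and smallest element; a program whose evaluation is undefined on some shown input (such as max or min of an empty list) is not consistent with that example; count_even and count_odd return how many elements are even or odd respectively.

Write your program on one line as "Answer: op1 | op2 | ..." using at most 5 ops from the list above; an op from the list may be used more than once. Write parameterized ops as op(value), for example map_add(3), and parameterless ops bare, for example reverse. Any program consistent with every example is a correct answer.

map_add(6) | filter_even | filter_gt(-4) | count_even

Check, running the answer program on each example:
  [-28, 3, 7] -> [-22, 9, 13] -> [-22] -> [] -> 0
  [27, -44, -45] -> [33, -38, -39] -> [-38] -> [] -> 0
  [2, 50, -44, 3, 7, -36, -5, -44, 6, -25] -> [8, 56, -38, 9, 13, -30, 1, -38, 12, -19] -> [8, 56, -38, -30, -38, 12] -> [8, 56, 12] -> 3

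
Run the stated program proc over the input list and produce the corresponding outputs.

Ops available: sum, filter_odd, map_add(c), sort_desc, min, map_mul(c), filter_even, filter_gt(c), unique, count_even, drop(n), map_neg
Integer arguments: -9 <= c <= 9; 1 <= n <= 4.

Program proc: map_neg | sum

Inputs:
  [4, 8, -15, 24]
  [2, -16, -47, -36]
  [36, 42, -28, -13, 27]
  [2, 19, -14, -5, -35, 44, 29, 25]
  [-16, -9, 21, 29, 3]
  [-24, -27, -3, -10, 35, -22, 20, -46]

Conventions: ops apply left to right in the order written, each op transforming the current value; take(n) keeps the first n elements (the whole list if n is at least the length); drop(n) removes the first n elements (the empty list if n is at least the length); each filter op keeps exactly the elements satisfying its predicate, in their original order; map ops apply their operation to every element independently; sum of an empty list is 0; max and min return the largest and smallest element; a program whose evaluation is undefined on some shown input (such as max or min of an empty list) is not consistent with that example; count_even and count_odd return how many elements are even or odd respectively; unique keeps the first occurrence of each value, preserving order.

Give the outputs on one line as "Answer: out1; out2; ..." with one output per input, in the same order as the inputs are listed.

Execution, op by op:
  [4, 8, -15, 24] -> [-4, -8, 15, -24] -> -21
  [2, -16, -47, -36] -> [-2, 16, 47, 36] -> 97
  [36, 42, -28, -13, 27] -> [-36, -42, 28, 13, -27] -> -64
  [2, 19, -14, -5, -35, 44, 29, 25] -> [-2, -19, 14, 5, 35, -44, -29, -25] -> -65
  [-16, -9, 21, 29, 3] -> [16, 9, -21, -29, -3] -> -28
  [-24, -27, -3, -10, 35, -22, 20, -46] -> [24, 27, 3, 10, -35, 22, -20, 46] -> 77

-21; 97; -64; -65; -28; 77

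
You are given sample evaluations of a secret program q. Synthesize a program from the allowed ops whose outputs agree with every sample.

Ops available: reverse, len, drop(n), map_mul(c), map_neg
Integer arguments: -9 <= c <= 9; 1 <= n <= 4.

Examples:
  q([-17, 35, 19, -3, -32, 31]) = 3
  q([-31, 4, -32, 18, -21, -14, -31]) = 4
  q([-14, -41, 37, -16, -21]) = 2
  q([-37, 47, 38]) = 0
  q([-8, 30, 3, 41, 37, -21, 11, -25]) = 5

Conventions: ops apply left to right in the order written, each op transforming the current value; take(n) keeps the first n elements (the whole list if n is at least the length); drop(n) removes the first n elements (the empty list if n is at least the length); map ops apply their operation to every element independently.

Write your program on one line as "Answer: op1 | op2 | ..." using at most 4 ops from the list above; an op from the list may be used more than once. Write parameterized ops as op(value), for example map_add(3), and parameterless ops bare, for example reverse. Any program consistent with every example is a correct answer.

reverse | drop(3) | map_mul(-8) | len

Check, running the answer program on each example:
  [-17, 35, 19, -3, -32, 31] -> [31, -32, -3, 19, 35, -17] -> [19, 35, -17] -> [-152, -280, 136] -> 3
  [-31, 4, -32, 18, -21, -14, -31] -> [-31, -14, -21, 18, -32, 4, -31] -> [18, -32, 4, -31] -> [-144, 256, -32, 248] -> 4
  [-14, -41, 37, -16, -21] -> [-21, -16, 37, -41, -14] -> [-41, -14] -> [328, 112] -> 2
  [-37, 47, 38] -> [38, 47, -37] -> [] -> [] -> 0
  [-8, 30, 3, 41, 37, -21, 11, -25] -> [-25, 11, -21, 37, 41, 3, 30, -8] -> [37, 41, 3, 30, -8] -> [-296, -328, -24, -240, 64] -> 5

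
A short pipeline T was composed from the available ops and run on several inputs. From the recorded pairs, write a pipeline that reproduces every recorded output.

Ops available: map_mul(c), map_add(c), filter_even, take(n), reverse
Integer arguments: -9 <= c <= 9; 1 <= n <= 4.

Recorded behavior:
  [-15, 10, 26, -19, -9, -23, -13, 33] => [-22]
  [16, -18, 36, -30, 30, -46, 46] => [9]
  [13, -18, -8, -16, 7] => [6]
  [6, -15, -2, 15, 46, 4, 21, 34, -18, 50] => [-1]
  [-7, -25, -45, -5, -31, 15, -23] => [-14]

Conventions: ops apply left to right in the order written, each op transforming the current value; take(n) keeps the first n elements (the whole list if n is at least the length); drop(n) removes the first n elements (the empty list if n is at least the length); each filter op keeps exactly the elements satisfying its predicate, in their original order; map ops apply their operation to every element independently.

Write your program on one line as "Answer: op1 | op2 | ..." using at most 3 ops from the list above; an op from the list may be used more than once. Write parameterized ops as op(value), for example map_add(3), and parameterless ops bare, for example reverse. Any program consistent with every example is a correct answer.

map_add(-7) | take(1)

Check, running the answer program on each example:
  [-15, 10, 26, -19, -9, -23, -13, 33] -> [-22, 3, 19, -26, -16, -30, -20, 26] -> [-22]
  [16, -18, 36, -30, 30, -46, 46] -> [9, -25, 29, -37, 23, -53, 39] -> [9]
  [13, -18, -8, -16, 7] -> [6, -25, -15, -23, 0] -> [6]
  [6, -15, -2, 15, 46, 4, 21, 34, -18, 50] -> [-1, -22, -9, 8, 39, -3, 14, 27, -25, 43] -> [-1]
  [-7, -25, -45, -5, -31, 15, -23] -> [-14, -32, -52, -12, -38, 8, -30] -> [-14]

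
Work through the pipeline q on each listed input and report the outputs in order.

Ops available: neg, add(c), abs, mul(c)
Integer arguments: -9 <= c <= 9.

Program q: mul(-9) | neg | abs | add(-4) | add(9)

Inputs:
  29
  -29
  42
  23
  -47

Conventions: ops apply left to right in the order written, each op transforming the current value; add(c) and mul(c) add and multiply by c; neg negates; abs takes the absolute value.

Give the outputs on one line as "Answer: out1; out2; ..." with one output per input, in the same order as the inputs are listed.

266; 266; 383; 212; 428

Execution, op by op:
  29 -> -261 -> 261 -> 261 -> 257 -> 266
  -29 -> 261 -> -261 -> 261 -> 257 -> 266
  42 -> -378 -> 378 -> 378 -> 374 -> 383
  23 -> -207 -> 207 -> 207 -> 203 -> 212
  -47 -> 423 -> -423 -> 423 -> 419 -> 428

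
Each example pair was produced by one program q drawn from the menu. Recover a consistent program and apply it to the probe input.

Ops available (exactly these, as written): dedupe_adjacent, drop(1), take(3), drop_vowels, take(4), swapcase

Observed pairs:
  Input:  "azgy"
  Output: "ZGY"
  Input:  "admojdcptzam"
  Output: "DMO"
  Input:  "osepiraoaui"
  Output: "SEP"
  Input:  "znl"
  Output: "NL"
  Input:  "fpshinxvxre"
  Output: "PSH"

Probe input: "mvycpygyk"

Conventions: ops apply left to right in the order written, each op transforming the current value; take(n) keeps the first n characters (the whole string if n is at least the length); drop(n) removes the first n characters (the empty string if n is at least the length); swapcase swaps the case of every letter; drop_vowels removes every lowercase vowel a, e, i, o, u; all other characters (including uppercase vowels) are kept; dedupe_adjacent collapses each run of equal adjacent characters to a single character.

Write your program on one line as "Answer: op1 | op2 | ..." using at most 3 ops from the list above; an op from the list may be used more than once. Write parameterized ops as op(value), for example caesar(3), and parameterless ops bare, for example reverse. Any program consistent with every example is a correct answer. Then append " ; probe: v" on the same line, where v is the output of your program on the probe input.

take(4) | swapcase | drop(1) ; probe: "VYC"

Check, running the answer program on each example:
  "azgy" -> "azgy" -> "AZGY" -> "ZGY"
  "admojdcptzam" -> "admo" -> "ADMO" -> "DMO"
  "osepiraoaui" -> "osep" -> "OSEP" -> "SEP"
  "znl" -> "znl" -> "ZNL" -> "NL"
  "fpshinxvxre" -> "fpsh" -> "FPSH" -> "PSH"
  probe: "mvycpygyk" -> "mvyc" -> "MVYC" -> "VYC"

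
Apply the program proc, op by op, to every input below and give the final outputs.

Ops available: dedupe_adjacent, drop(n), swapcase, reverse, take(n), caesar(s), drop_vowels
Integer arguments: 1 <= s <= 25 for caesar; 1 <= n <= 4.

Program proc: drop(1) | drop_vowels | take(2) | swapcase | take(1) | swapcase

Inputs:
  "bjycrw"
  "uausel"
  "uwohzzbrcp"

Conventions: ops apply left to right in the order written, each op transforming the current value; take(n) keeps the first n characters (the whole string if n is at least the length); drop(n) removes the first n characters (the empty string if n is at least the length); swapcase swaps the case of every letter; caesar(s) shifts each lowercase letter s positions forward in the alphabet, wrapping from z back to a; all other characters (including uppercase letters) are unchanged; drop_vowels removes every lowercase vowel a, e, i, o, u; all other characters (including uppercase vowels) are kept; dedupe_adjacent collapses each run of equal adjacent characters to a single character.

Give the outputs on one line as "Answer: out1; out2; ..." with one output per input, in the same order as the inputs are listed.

"j"; "s"; "w"

Execution, op by op:
  "bjycrw" -> "jycrw" -> "jycrw" -> "jy" -> "JY" -> "J" -> "j"
  "uausel" -> "ausel" -> "sl" -> "sl" -> "SL" -> "S" -> "s"
  "uwohzzbrcp" -> "wohzzbrcp" -> "whzzbrcp" -> "wh" -> "WH" -> "W" -> "w"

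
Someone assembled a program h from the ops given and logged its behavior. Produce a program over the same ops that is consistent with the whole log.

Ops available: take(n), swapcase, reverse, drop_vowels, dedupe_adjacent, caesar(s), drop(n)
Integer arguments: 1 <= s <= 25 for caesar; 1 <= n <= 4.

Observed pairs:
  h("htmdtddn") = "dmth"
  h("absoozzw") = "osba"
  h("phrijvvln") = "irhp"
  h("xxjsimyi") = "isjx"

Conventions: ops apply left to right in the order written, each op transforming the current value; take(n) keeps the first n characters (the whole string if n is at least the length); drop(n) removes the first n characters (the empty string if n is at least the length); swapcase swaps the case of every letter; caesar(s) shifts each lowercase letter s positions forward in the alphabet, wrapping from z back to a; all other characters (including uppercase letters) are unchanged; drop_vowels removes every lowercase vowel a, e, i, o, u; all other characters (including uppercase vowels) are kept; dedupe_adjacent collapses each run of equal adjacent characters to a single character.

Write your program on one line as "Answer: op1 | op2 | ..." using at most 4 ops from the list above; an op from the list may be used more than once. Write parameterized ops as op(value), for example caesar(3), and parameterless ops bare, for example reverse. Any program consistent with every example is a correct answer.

dedupe_adjacent | take(4) | reverse

Check, running the answer program on each example:
  "htmdtddn" -> "htmdtdn" -> "htmd" -> "dmth"
  "absoozzw" -> "absozw" -> "abso" -> "osba"
  "phrijvvln" -> "phrijvln" -> "phri" -> "irhp"
  "xxjsimyi" -> "xjsimyi" -> "xjsi" -> "isjx"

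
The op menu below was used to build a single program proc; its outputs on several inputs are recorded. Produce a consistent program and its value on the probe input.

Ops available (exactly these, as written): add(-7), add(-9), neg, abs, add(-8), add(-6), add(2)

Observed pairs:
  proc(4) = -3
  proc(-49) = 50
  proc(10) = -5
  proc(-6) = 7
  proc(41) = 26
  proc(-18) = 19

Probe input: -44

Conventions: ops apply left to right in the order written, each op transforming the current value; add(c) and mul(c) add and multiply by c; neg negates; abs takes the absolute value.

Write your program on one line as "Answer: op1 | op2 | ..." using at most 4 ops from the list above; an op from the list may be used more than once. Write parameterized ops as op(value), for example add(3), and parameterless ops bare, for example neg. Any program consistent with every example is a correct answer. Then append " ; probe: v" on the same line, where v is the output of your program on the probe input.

add(-8) | abs | add(-7) ; probe: 45

Check, running the answer program on each example:
  4 -> -4 -> 4 -> -3
  -49 -> -57 -> 57 -> 50
  10 -> 2 -> 2 -> -5
  -6 -> -14 -> 14 -> 7
  41 -> 33 -> 33 -> 26
  -18 -> -26 -> 26 -> 19
  probe: -44 -> -52 -> 52 -> 45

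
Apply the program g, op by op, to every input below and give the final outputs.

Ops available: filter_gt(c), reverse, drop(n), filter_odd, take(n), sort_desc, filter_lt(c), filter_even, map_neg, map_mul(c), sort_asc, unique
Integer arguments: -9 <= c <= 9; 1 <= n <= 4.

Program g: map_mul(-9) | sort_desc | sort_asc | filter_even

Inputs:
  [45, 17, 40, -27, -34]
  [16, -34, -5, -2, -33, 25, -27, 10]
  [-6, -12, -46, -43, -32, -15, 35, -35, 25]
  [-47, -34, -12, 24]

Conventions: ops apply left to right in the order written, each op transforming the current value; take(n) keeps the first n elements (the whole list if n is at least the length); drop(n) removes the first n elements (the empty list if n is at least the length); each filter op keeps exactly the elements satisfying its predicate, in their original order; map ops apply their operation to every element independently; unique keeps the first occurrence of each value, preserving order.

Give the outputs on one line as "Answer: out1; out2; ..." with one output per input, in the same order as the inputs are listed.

Execution, op by op:
  [45, 17, 40, -27, -34] -> [-405, -153, -360, 243, 306] -> [306, 243, -153, -360, -405] -> [-405, -360, -153, 243, 306] -> [-360, 306]
  [16, -34, -5, -2, -33, 25, -27, 10] -> [-144, 306, 45, 18, 297, -225, 243, -90] -> [306, 297, 243, 45, 18, -90, -144, -225] -> [-225, -144, -90, 18, 45, 243, 297, 306] -> [-144, -90, 18, 306]
  [-6, -12, -46, -43, -32, -15, 35, -35, 25] -> [54, 108, 414, 387, 288, 135, -315, 315, -225] -> [414, 387, 315, 288, 135, 108, 54, -225, -315] -> [-315, -225, 54, 108, 135, 288, 315, 387, 414] -> [54, 108, 288, 414]
  [-47, -34, -12, 24] -> [423, 306, 108, -216] -> [423, 306, 108, -216] -> [-216, 108, 306, 423] -> [-216, 108, 306]

[-360, 306]; [-144, -90, 18, 306]; [54, 108, 288, 414]; [-216, 108, 306]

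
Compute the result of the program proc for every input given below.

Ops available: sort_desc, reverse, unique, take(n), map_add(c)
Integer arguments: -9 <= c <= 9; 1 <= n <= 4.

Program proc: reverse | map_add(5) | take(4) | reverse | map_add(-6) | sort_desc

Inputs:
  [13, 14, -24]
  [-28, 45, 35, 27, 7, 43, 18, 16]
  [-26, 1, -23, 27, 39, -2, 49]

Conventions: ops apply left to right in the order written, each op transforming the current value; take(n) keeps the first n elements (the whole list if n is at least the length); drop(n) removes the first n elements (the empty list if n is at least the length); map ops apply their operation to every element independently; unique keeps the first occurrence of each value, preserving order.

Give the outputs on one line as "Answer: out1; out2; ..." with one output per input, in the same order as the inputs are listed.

[13, 12, -25]; [42, 17, 15, 6]; [48, 38, 26, -3]

Execution, op by op:
  [13, 14, -24] -> [-24, 14, 13] -> [-19, 19, 18] -> [-19, 19, 18] -> [18, 19, -19] -> [12, 13, -25] -> [13, 12, -25]
  [-28, 45, 35, 27, 7, 43, 18, 16] -> [16, 18, 43, 7, 27, 35, 45, -28] -> [21, 23, 48, 12, 32, 40, 50, -23] -> [21, 23, 48, 12] -> [12, 48, 23, 21] -> [6, 42, 17, 15] -> [42, 17, 15, 6]
  [-26, 1, -23, 27, 39, -2, 49] -> [49, -2, 39, 27, -23, 1, -26] -> [54, 3, 44, 32, -18, 6, -21] -> [54, 3, 44, 32] -> [32, 44, 3, 54] -> [26, 38, -3, 48] -> [48, 38, 26, -3]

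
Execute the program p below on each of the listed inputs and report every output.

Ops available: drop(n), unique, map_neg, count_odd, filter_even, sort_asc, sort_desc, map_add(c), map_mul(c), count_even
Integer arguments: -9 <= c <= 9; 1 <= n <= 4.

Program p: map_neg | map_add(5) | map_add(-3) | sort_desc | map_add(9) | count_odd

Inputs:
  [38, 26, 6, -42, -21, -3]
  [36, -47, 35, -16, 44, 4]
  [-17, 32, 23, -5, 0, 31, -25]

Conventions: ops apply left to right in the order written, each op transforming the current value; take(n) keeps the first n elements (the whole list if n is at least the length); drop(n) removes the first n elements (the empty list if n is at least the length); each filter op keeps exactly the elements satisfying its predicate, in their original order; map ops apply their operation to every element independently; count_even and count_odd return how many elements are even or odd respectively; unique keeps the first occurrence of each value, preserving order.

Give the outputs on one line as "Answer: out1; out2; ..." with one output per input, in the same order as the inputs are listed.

4; 4; 2

Execution, op by op:
  [38, 26, 6, -42, -21, -3] -> [-38, -26, -6, 42, 21, 3] -> [-33, -21, -1, 47, 26, 8] -> [-36, -24, -4, 44, 23, 5] -> [44, 23, 5, -4, -24, -36] -> [53, 32, 14, 5, -15, -27] -> 4
  [36, -47, 35, -16, 44, 4] -> [-36, 47, -35, 16, -44, -4] -> [-31, 52, -30, 21, -39, 1] -> [-34, 49, -33, 18, -42, -2] -> [49, 18, -2, -33, -34, -42] -> [58, 27, 7, -24, -25, -33] -> 4
  [-17, 32, 23, -5, 0, 31, -25] -> [17, -32, -23, 5, 0, -31, 25] -> [22, -27, -18, 10, 5, -26, 30] -> [19, -30, -21, 7, 2, -29, 27] -> [27, 19, 7, 2, -21, -29, -30] -> [36, 28, 16, 11, -12, -20, -21] -> 2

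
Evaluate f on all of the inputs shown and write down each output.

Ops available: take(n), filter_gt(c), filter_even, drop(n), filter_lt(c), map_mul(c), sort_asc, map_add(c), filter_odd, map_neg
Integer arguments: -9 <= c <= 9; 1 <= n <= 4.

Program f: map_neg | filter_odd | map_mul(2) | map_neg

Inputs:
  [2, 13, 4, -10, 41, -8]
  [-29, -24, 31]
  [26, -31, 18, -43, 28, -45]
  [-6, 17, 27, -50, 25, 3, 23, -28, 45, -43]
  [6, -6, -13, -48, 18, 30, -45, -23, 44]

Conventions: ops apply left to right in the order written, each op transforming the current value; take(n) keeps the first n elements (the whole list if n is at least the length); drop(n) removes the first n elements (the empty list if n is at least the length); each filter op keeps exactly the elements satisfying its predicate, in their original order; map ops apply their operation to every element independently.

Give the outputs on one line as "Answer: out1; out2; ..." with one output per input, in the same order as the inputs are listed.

[26, 82]; [-58, 62]; [-62, -86, -90]; [34, 54, 50, 6, 46, 90, -86]; [-26, -90, -46]

Execution, op by op:
  [2, 13, 4, -10, 41, -8] -> [-2, -13, -4, 10, -41, 8] -> [-13, -41] -> [-26, -82] -> [26, 82]
  [-29, -24, 31] -> [29, 24, -31] -> [29, -31] -> [58, -62] -> [-58, 62]
  [26, -31, 18, -43, 28, -45] -> [-26, 31, -18, 43, -28, 45] -> [31, 43, 45] -> [62, 86, 90] -> [-62, -86, -90]
  [-6, 17, 27, -50, 25, 3, 23, -28, 45, -43] -> [6, -17, -27, 50, -25, -3, -23, 28, -45, 43] -> [-17, -27, -25, -3, -23, -45, 43] -> [-34, -54, -50, -6, -46, -90, 86] -> [34, 54, 50, 6, 46, 90, -86]
  [6, -6, -13, -48, 18, 30, -45, -23, 44] -> [-6, 6, 13, 48, -18, -30, 45, 23, -44] -> [13, 45, 23] -> [26, 90, 46] -> [-26, -90, -46]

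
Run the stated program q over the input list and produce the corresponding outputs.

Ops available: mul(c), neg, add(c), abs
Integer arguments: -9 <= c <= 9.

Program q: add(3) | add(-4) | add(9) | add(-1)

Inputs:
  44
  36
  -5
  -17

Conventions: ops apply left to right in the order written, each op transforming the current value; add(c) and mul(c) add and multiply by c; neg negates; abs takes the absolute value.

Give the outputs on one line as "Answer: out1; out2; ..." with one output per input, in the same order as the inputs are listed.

51; 43; 2; -10

Execution, op by op:
  44 -> 47 -> 43 -> 52 -> 51
  36 -> 39 -> 35 -> 44 -> 43
  -5 -> -2 -> -6 -> 3 -> 2
  -17 -> -14 -> -18 -> -9 -> -10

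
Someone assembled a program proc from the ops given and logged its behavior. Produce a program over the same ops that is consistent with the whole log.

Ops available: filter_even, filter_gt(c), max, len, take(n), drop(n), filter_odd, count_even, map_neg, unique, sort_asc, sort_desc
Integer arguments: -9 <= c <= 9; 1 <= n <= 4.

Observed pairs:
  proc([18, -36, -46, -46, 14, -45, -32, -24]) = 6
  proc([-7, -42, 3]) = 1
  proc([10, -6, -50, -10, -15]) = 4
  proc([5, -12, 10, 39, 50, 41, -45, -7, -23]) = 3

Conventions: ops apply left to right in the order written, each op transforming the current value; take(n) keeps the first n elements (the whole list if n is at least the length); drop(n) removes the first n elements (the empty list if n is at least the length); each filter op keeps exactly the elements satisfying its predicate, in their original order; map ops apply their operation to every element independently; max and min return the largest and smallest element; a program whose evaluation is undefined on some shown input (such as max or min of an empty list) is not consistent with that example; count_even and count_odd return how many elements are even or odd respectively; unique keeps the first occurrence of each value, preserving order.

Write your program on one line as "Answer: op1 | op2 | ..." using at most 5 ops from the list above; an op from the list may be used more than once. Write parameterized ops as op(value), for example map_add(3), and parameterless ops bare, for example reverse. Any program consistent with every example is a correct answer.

unique | filter_even | map_neg | len

Check, running the answer program on each example:
  [18, -36, -46, -46, 14, -45, -32, -24] -> [18, -36, -46, 14, -45, -32, -24] -> [18, -36, -46, 14, -32, -24] -> [-18, 36, 46, -14, 32, 24] -> 6
  [-7, -42, 3] -> [-7, -42, 3] -> [-42] -> [42] -> 1
  [10, -6, -50, -10, -15] -> [10, -6, -50, -10, -15] -> [10, -6, -50, -10] -> [-10, 6, 50, 10] -> 4
  [5, -12, 10, 39, 50, 41, -45, -7, -23] -> [5, -12, 10, 39, 50, 41, -45, -7, -23] -> [-12, 10, 50] -> [12, -10, -50] -> 3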